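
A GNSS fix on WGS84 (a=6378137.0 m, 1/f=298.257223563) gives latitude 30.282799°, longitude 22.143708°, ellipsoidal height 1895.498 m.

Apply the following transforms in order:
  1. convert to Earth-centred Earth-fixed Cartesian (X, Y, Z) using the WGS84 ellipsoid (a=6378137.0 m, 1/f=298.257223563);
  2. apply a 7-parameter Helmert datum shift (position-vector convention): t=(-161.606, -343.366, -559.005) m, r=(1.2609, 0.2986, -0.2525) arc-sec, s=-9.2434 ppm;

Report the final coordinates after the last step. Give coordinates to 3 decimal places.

start: φ=30.282799°, λ=22.143708°, h=1895.498 m
→ ECEF (a=6378137.000, f=1/298.257223563): X=5107435.3974, Y=2078454.4770, Z=3198440.3614
→ Helmert 7p (PV): X=5107233.7558, Y=2078066.0949, Z=3197857.1037

X=5107233.756 m, Y=2078066.095 m, Z=3197857.104 m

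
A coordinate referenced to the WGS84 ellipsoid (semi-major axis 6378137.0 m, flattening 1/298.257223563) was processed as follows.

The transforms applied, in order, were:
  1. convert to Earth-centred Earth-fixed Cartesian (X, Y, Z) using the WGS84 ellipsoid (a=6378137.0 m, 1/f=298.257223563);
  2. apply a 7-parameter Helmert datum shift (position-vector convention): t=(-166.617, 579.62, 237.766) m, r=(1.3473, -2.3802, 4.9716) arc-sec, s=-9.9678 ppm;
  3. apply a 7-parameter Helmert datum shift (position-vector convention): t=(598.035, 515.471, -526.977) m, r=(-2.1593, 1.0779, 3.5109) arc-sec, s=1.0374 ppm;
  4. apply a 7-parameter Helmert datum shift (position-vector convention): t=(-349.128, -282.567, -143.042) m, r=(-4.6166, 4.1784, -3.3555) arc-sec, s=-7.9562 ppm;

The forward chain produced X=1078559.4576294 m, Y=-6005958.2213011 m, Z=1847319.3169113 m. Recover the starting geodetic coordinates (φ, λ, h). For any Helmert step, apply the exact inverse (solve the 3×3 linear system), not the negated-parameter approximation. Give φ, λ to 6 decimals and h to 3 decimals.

start: X=1078559.4576, Y=-6005958.2213, Z=1847319.3169 m
→ Helmert⁻¹: X=1078977.4478, Y=-6005747.2319, Z=1847364.4951
→ Helmert⁻¹: X=1078266.4026, Y=-6006294.1697, Z=1847832.3125
→ Helmert⁻¹: X=1078320.3048, Y=-6006947.5877, Z=1847639.7566
→ geod (Bowring, a=6378137.000): φ=16.95042700°, λ=-79.82310100°, h=183.5560 m

φ=16.950427°, λ=-79.823101°, h=183.556 m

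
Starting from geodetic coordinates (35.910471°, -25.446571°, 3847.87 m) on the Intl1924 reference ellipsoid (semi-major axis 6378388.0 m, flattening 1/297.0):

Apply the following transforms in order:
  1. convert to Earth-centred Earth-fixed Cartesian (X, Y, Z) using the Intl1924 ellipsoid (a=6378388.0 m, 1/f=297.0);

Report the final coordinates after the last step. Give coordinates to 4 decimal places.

start: φ=35.910471°, λ=-25.446571°, h=3847.870 m
→ ECEF (a=6378388.000, f=1/297.0): X=4673114.0160, Y=-2223614.2797, Z=3722465.8049

X=4673114.0160 m, Y=-2223614.2797 m, Z=3722465.8049 m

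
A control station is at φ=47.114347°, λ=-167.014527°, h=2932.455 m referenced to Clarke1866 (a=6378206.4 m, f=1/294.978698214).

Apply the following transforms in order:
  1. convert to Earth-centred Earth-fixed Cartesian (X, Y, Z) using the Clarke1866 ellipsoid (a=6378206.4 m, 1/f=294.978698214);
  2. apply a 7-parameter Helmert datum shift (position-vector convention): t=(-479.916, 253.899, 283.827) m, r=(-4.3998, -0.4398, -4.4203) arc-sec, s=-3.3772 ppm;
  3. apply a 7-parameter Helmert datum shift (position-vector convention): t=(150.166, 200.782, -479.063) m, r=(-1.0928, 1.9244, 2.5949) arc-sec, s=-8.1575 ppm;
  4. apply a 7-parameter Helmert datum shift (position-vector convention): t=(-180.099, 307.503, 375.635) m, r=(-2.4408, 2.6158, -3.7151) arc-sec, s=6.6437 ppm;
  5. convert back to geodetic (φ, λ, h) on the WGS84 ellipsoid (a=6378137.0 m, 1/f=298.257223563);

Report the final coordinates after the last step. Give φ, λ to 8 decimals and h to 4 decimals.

start: φ=47.114347°, λ=-167.014527°, h=2932.455 m
→ ECEF (a=6378206.400, f=1/294.978698214): X=-4239256.5979, Y=-977577.4417, Z=4652369.7403
→ Helmert 7p (PV): X=-4239753.0665, Y=-977130.1548, Z=4652649.6688
→ Helmert 7p (PV): X=-4239512.6144, Y=-976950.0896, Z=4652177.3842
→ Helmert 7p (PV): X=-4239679.4775, Y=-976517.6663, Z=4652649.2523
→ geod (Bowring, a=6378137.000): φ=47.11277678°, λ=-167.02937805°, h=3197.5958 m

φ=47.11277678°, λ=-167.02937805°, h=3197.5958 m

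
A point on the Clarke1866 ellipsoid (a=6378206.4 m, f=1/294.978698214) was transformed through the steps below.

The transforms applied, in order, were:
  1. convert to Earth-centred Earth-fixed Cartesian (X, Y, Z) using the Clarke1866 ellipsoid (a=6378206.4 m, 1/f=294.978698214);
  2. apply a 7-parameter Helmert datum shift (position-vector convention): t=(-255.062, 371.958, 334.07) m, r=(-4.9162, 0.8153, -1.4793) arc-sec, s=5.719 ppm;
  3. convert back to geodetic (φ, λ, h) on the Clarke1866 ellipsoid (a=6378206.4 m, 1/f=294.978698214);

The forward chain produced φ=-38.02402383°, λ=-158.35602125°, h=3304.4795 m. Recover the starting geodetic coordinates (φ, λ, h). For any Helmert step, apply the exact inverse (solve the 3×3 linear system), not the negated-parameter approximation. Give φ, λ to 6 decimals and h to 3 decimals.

start: φ=-38.024024°, λ=-158.356021°, h=3304.479 m
→ ECEF (a=6378206.400, f=1/294.978698214): X=-4678621.2564, Y=-1856552.6001, Z=-3909385.9567
→ Helmert⁻¹: X=-4678310.6678, Y=-1856854.3038, Z=-3909760.4161
→ geod (Bowring, a=6378206.400): φ=-38.02766400°, λ=-158.35152500°, h=3395.4130 m

φ=-38.027664°, λ=-158.351525°, h=3395.413 m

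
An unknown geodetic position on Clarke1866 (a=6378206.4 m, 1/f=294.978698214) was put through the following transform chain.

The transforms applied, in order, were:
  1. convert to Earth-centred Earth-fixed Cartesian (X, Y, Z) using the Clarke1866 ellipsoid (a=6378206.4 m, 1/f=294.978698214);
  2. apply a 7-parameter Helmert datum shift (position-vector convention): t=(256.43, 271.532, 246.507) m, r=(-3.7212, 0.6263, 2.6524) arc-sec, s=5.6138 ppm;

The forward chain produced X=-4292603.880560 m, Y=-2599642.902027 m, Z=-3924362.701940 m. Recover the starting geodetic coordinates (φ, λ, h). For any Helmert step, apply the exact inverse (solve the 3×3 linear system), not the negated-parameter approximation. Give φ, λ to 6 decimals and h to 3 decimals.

φ=-38.214470°, λ=-148.800715°, h=1076.923 m

start: X=-4292603.8806, Y=-2599642.9020, Z=-3924362.7019 m
→ Helmert⁻¹: X=-4292857.7257, Y=-2599773.8319, Z=-3924647.1141
→ geod (Bowring, a=6378206.400): φ=-38.21447000°, λ=-148.80071500°, h=1076.9230 m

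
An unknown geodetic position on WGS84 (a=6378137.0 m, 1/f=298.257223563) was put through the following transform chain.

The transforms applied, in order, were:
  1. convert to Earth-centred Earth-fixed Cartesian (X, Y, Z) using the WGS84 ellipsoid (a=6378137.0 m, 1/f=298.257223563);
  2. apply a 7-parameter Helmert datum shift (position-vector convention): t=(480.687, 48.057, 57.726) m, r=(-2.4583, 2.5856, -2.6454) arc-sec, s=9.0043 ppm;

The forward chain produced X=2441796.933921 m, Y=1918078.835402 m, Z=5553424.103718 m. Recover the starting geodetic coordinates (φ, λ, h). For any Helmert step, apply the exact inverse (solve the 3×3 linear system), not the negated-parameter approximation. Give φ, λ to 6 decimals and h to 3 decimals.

φ=60.956893°, λ=38.155672°, h=408.944 m

start: X=2441796.9339, Y=1918078.8354, Z=5553424.1037 m
→ Helmert⁻¹: X=2441200.0528, Y=1917978.6310, Z=5553369.8341
→ geod (Bowring, a=6378137.000): φ=60.95689300°, λ=38.15567200°, h=408.9440 m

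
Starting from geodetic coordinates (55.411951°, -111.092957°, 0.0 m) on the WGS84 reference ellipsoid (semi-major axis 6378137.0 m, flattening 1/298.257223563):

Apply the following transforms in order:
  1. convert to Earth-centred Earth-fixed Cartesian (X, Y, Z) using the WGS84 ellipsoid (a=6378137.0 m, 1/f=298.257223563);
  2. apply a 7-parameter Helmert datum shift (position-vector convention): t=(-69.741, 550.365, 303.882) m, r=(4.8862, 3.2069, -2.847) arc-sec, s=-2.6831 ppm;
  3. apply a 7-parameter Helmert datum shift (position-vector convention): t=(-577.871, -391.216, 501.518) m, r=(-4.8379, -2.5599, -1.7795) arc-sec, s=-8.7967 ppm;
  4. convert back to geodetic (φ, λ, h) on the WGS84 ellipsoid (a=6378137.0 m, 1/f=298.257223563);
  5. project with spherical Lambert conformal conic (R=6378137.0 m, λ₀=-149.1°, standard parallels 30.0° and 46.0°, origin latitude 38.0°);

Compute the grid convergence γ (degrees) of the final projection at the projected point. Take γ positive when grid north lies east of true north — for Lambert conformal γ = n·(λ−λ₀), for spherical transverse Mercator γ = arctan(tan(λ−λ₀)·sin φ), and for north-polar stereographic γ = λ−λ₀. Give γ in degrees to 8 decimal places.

23.46923176

start: φ=55.411951°, λ=-111.092957°, h=0.000 m
→ ECEF (a=6378137.000, f=1/298.257223563): X=-1305987.6896, Y=-3385785.3322, Z=5227553.2606
→ Helmert 7p (PV): X=-1306019.3840, Y=-3385331.6918, Z=5227783.2158
→ Helmert 7p (PV): X=-1306679.8524, Y=-3385559.2452, Z=5228301.9396
→ geod (Bowring, a=6378137.000): φ=55.41548542°, λ=-111.10443758°, h=638.0685 m
→ into lcc (λ₀=-149.1°): φ=55.41548542°, λ−λ₀=37.99556242°
convergence γ = 23.46923176°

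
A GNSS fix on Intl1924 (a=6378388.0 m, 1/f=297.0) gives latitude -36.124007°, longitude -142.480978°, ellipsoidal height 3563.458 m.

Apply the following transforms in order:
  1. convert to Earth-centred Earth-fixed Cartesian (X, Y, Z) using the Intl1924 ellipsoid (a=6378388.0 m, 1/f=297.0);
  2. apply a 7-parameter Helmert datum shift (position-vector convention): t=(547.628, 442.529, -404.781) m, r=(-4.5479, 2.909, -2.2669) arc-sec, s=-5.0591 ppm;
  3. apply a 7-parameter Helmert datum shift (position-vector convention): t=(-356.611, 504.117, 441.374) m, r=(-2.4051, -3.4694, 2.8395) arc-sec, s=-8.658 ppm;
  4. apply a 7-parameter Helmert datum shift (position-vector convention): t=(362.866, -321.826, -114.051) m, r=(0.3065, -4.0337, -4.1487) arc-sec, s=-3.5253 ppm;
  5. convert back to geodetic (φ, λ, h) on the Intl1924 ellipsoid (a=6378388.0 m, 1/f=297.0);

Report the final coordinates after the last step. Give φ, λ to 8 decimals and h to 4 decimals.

φ=-36.12881495°, λ=-142.48210325°, h=2836.9638 m

start: φ=-36.124007°, λ=-142.480978°, h=3563.458 m
→ ECEF (a=6378388.000, f=1/297.0): X=-4093457.7833, Y=-3143180.3700, Z=-3741474.7157
→ Helmert 7p (PV): X=-4092976.7568, Y=-3142759.4462, Z=-3741733.5344
→ Helmert 7p (PV): X=-4093191.7312, Y=-3142328.0930, Z=-3741291.9632
→ Helmert 7p (PV): X=-4092804.4742, Y=-3142550.9540, Z=-3741477.5403
→ geod (Bowring, a=6378388.000): φ=-36.12881495°, λ=-142.48210325°, h=2836.9638 m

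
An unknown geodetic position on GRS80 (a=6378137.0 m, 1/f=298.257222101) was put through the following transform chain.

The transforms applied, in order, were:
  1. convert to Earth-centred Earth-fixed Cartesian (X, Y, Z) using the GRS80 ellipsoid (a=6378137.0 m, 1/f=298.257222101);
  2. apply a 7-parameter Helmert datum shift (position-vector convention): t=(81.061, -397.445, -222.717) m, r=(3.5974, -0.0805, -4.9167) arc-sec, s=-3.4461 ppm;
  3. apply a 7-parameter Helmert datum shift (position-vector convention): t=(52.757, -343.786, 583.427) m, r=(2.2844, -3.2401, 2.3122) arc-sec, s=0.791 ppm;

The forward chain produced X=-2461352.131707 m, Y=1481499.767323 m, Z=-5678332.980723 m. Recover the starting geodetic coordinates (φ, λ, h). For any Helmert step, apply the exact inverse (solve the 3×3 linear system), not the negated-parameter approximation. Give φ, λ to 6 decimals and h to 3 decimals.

start: X=-2461352.1317, Y=1481499.7673, Z=-5678332.9807 m
→ Helmert⁻¹: X=-2461475.5374, Y=1481807.0798, Z=-5678889.6609
→ Helmert⁻¹: X=-2461602.6249, Y=1482051.9152, Z=-5678711.4005
→ geod (Bowring, a=6378137.000): φ=-63.31611000°, λ=148.94920400°, h=3160.2050 m

φ=-63.316110°, λ=148.949204°, h=3160.205 m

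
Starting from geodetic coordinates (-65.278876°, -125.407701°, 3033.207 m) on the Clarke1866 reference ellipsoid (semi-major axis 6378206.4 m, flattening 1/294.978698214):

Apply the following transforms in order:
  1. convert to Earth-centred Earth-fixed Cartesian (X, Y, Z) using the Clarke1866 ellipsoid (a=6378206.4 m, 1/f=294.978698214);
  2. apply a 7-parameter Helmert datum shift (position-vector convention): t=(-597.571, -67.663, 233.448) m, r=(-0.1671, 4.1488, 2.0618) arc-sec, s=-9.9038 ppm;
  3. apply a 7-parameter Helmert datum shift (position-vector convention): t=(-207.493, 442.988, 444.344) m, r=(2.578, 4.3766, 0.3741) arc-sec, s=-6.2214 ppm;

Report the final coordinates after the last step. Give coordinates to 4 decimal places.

X=-1551516.0664 m, Y=-2180717.4352 m, Z=-5772536.5686 m

start: φ=-65.278876°, λ=-125.407701°, h=3033.207 m
→ ECEF (a=6378206.400, f=1/294.978698214): X=-1550523.1509, Y=-2181177.0970, Z=-5773346.0604
→ Helmert 7p (PV): X=-1551199.6868, Y=-2181243.3338, Z=-5773022.4805
→ Helmert 7p (PV): X=-1551516.0664, Y=-2180717.4352, Z=-5772536.5686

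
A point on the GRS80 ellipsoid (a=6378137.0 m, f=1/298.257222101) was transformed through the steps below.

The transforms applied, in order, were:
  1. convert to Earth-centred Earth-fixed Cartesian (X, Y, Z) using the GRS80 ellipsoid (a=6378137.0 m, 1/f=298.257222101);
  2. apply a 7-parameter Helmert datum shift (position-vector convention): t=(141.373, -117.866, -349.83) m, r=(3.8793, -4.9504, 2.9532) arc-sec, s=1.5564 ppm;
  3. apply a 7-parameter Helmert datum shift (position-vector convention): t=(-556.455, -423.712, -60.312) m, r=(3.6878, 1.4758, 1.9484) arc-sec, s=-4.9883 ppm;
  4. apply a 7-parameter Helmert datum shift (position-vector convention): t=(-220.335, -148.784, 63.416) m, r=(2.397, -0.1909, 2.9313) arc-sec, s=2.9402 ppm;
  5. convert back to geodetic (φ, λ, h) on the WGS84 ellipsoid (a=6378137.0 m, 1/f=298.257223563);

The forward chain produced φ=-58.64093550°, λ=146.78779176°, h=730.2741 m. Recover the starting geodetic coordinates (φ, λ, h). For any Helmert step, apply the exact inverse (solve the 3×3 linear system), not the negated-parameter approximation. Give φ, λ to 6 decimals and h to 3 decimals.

start: φ=-58.640936°, λ=146.787792°, h=730.274 m
→ ECEF (a=6378137.000, f=1/298.257223563): X=-2784105.0982, Y=1822714.6907, Z=-5423852.5769
→ Helmert⁻¹: X=-2783855.6930, Y=1822834.6462, Z=-5423918.6522
→ Helmert⁻¹: X=-2783257.0923, Y=1823196.7698, Z=-5423937.9069
→ Helmert⁻¹: X=-2783498.1951, Y=1823249.6481, Z=-5423547.1216
→ geod (Bowring, a=6378137.000): φ=-58.64115400°, λ=146.77436100°, h=357.7330 m

φ=-58.641154°, λ=146.774361°, h=357.733 m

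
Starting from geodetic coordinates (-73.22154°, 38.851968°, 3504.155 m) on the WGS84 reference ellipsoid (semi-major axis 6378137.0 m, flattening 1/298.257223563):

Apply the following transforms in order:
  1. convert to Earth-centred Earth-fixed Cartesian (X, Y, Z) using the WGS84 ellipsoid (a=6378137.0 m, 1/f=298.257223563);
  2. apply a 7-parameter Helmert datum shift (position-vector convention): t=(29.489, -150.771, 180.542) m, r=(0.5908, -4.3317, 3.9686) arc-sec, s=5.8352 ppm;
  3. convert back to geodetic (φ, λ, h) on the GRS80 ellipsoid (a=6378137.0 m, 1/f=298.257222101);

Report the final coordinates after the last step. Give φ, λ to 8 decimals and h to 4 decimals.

start: φ=-73.221540°, λ=38.851968°, h=3504.155 m
→ ECEF (a=6378137.000, f=1/298.257223563): X=1439068.8968, Y=1159191.7021, Z=-6087779.8975
→ Helmert 7p (PV): X=1439212.3279, Y=1159092.8207, Z=-6087601.3370
→ geod (Bowring, a=6378137.000): φ=-73.22065240°, λ=38.84679066°, h=3347.5377 m

φ=-73.22065240°, λ=38.84679066°, h=3347.5377 m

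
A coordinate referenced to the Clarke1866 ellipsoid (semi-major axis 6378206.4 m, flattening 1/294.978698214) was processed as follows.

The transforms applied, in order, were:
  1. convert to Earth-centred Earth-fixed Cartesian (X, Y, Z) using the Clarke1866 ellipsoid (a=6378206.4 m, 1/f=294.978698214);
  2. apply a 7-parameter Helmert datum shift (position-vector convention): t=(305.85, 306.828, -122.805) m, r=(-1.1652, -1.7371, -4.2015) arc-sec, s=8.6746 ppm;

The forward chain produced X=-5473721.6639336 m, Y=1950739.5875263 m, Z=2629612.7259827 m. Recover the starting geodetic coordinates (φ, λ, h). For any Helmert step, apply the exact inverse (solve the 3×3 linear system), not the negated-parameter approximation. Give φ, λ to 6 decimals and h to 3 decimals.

φ=24.495371°, λ=160.389907°, h=3883.254 m

start: X=-5473721.6639, Y=1950739.5875, Z=2629612.7260 m
→ Helmert⁻¹: X=-5473997.6085, Y=1950289.4824, Z=2629769.8369
→ geod (Bowring, a=6378206.400): φ=24.49537100°, λ=160.38990700°, h=3883.2540 m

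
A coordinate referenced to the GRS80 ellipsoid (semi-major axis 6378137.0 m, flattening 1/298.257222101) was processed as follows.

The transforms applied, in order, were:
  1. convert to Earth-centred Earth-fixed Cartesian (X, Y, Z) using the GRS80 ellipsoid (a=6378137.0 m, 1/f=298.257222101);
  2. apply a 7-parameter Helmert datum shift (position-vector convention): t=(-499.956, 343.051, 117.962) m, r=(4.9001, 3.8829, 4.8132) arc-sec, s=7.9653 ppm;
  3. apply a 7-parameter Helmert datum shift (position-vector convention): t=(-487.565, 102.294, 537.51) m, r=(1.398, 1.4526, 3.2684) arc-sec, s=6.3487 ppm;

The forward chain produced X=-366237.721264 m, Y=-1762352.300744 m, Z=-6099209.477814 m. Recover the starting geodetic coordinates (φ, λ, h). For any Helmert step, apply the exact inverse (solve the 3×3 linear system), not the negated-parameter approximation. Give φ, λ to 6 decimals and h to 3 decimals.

φ=-73.659962°, λ=-101.702120°, h=1420.691 m

start: X=-366237.7213, Y=-1762352.3007, Z=-6099209.4778 m
→ Helmert⁻¹: X=-365732.8053, Y=-1762478.9521, Z=-6099698.8927
→ Helmert⁻¹: X=-365156.2521, Y=-1762944.3483, Z=-6099733.2611
→ geod (Bowring, a=6378137.000): φ=-73.65996200°, λ=-101.70212000°, h=1420.6910 m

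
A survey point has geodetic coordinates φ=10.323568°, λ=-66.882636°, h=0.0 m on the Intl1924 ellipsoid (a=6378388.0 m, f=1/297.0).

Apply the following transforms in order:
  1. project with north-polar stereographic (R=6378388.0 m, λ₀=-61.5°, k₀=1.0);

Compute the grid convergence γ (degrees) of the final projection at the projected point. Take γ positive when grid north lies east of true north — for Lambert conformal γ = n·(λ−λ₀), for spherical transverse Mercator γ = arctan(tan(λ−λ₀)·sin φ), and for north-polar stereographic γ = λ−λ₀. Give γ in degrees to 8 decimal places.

start: φ=10.323568°, λ=-66.882636°, h=0.000 m
→ into stereo (λ₀=-61.5°): φ=10.32356800°, λ−λ₀=-5.38263600°
convergence γ = -5.38263600°

-5.38263600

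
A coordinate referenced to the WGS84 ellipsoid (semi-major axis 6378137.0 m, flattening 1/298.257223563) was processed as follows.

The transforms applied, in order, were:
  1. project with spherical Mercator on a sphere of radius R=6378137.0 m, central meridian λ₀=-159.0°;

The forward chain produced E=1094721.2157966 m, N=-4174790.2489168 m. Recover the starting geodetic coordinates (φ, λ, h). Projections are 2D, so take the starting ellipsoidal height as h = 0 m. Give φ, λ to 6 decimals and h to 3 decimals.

φ=-35.080236°, λ=-149.165952°, h=0.000 m

start: E=1094721.2158, N=-4174790.2489 m
→ merc⁻¹: φ=-35.08023600°, λ=-149.16595200°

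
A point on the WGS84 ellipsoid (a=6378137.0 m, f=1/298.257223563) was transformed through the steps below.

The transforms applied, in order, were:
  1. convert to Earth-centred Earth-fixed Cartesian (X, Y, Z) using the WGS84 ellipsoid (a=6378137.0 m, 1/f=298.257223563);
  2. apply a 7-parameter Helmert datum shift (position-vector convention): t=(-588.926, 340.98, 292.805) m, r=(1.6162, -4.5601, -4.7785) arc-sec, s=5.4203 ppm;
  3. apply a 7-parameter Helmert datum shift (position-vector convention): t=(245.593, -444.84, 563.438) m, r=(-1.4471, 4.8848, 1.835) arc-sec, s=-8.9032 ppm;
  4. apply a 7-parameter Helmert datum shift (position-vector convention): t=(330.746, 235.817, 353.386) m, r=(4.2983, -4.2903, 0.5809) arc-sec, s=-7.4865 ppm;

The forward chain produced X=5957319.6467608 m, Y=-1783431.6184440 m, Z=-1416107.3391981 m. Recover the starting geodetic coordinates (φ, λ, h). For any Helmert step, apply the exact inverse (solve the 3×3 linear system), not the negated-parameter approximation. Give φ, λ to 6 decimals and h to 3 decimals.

start: X=5957319.6468, Y=-1783431.6184, Z=-1416107.3392 m
→ Helmert⁻¹: X=5956999.0103, Y=-1783727.0849, Z=-1416558.0643
→ Helmert⁻¹: X=5956824.1445, Y=-1783341.1745, Z=-1417005.5602
→ Helmert⁻¹: X=5957390.7627, Y=-1783545.5788, Z=-1417408.4139
→ geod (Bowring, a=6378137.000): φ=-12.92363200°, λ=-16.66684200°, h=1057.6080 m

φ=-12.923632°, λ=-16.666842°, h=1057.608 m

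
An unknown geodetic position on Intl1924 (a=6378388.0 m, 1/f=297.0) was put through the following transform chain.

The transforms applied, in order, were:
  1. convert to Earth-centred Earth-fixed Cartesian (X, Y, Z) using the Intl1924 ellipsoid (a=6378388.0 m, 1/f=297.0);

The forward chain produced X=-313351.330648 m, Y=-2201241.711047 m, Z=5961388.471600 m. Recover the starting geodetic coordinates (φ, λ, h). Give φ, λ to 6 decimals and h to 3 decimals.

φ=69.672038°, λ=-98.101741°, h=3008.470 m

start: X=-313351.3306, Y=-2201241.7110, Z=5961388.4716 m
→ geod (Bowring, a=6378388.000): φ=69.67203800°, λ=-98.10174100°, h=3008.4700 m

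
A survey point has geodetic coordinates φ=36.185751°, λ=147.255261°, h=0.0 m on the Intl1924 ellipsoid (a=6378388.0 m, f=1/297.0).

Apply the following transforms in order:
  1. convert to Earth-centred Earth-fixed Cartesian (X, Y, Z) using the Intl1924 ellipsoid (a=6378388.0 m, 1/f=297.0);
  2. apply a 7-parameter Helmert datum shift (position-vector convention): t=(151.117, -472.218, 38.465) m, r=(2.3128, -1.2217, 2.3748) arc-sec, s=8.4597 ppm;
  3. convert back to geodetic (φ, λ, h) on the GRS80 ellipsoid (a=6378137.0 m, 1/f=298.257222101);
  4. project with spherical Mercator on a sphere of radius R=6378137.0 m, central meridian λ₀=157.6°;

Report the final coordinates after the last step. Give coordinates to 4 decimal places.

E=-1151048.7032 m, N=4326430.1528 m

start: φ=36.185751°, λ=147.255261°, h=0.000 m
→ ECEF (a=6378388.000, f=1/297.0): X=-4335042.7161, Y=2787830.4672, Z=3744905.9303
→ Helmert 7p (PV): X=-4334982.5509, Y=2787289.9310, Z=3744981.6591
→ geod (Bowring, a=6378137.000): φ=36.18734270°, λ=147.25995357°, h=-12.8729 m
→ merc (R=6378137.0, λ₀=157.6°): E=-1151048.7032, N=4326430.1528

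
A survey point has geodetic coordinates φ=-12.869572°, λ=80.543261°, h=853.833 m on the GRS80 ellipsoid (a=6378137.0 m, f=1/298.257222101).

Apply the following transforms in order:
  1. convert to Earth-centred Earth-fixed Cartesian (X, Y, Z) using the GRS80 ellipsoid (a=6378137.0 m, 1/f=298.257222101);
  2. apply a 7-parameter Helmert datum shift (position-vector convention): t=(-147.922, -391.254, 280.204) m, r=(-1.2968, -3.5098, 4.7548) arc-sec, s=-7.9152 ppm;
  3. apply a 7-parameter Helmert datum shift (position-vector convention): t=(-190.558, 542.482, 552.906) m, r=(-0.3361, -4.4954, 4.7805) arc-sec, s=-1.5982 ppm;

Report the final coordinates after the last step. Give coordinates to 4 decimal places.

X=1021350.7976 m, Y=6135382.6295 m, Z=-1410694.6580 m

start: φ=-12.869572°, λ=80.543261°, h=853.833 m
→ ECEF (a=6378137.000, f=1/298.257222101): X=1021927.8353, Y=6135253.7063, Z=-1411532.2823
→ Helmert 7p (PV): X=1021654.4147, Y=6134828.5735, Z=-1411262.0892
→ Helmert 7p (PV): X=1021350.7976, Y=6135382.6295, Z=-1410694.6580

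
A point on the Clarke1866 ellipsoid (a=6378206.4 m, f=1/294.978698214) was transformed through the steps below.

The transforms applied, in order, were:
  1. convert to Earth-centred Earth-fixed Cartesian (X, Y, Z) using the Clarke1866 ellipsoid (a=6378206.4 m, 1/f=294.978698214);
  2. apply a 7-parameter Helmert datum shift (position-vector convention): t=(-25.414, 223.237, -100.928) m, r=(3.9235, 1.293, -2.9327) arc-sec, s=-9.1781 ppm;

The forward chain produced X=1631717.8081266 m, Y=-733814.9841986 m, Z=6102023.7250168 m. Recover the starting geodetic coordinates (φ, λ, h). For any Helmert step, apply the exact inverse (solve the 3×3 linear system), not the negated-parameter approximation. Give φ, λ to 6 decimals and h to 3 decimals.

start: X=1631717.8081, Y=-733814.9842, Z=6102023.7250 m
→ Helmert⁻¹: X=1631730.3808, Y=-733905.6841, Z=6102204.8483
→ geod (Bowring, a=6378206.400): φ=73.76350400°, λ=-24.21685300°, h=805.6610 m

φ=73.763504°, λ=-24.216853°, h=805.661 m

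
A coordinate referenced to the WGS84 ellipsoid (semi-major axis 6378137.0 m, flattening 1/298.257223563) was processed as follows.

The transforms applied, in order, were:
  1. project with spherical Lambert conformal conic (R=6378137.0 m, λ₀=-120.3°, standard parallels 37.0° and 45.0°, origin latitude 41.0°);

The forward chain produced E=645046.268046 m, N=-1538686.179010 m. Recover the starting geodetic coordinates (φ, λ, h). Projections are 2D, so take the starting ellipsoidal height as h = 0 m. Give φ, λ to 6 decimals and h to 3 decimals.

start: E=645046.2680, N=-1538686.1790 m
→ lcc⁻¹: φ=27.06646100°, λ=-113.95245500°

φ=27.066461°, λ=-113.952455°, h=0.000 m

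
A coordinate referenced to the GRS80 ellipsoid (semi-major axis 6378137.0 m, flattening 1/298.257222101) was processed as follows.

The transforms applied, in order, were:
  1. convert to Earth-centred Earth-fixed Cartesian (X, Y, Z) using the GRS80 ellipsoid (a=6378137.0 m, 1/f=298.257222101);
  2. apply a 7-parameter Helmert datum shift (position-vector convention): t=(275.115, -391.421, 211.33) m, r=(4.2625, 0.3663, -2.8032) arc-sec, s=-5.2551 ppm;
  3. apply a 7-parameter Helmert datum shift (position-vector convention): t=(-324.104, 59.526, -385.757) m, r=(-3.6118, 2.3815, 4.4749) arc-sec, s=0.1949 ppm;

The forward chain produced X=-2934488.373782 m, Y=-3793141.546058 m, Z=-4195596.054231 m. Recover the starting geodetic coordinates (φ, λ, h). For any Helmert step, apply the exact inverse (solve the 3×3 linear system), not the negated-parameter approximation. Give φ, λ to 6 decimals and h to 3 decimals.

start: X=-2934488.3738, Y=-3793141.5461, Z=-4195596.0542 m
→ Helmert⁻¹: X=-2934197.5498, Y=-3793063.2136, Z=-4195309.7758
→ Helmert⁻¹: X=-2934429.0897, Y=-3792818.3035, Z=-4195469.9857
→ geod (Bowring, a=6378137.000): φ=-41.37292600°, λ=-127.72841700°, h=2841.6420 m

φ=-41.372926°, λ=-127.728417°, h=2841.642 m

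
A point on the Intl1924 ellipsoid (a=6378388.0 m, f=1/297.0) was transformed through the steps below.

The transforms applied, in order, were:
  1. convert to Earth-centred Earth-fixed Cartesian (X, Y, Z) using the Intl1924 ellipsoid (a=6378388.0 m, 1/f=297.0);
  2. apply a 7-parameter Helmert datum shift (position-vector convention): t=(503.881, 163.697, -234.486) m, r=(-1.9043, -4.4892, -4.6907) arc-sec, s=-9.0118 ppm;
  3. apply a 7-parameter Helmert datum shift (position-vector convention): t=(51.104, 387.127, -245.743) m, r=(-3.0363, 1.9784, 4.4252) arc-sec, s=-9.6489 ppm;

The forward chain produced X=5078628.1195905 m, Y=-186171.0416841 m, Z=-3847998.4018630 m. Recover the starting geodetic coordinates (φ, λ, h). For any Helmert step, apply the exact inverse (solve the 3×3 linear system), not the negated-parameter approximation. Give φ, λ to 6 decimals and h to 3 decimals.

φ=-37.318408°, λ=-2.104737°, h=3363.336 m

start: X=5078628.1196, Y=-186171.0417, Z=-3847998.4019 m
→ Helmert⁻¹: X=5078658.9210, Y=-186612.2859, Z=-3847743.8206
→ Helmert⁻¹: X=5078121.3065, Y=-186626.6610, Z=-3847656.2524
→ geod (Bowring, a=6378388.000): φ=-37.31840800°, λ=-2.10473700°, h=3363.3360 m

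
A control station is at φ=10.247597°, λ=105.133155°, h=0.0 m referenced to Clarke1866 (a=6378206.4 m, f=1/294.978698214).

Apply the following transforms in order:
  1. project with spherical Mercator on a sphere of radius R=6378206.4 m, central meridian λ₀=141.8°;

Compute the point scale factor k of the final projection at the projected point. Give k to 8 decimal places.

1.01621043

start: φ=10.247597°, λ=105.133155°, h=0.000 m
→ into merc (λ₀=141.8°): φ=10.24759700°, λ−λ₀=-36.66684500°
scale k = 1.01621043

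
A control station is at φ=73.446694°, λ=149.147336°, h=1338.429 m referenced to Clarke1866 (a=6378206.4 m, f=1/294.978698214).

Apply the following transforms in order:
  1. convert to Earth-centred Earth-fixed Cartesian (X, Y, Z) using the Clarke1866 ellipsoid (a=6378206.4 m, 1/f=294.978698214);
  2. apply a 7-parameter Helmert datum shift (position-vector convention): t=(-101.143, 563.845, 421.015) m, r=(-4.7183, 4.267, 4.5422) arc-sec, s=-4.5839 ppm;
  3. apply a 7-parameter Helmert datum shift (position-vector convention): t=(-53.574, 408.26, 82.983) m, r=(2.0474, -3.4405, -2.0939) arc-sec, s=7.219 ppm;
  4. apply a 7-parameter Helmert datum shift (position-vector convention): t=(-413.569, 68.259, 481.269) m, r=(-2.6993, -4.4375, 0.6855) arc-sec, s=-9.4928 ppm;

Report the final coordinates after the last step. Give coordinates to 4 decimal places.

X=-1565923.4512 m, Y=936193.1293 m, Z=6093625.8171 m

start: φ=73.446694°, λ=149.147336°, h=1338.429 m
→ ECEF (a=6378206.400, f=1/294.978698214): X=-1565245.0172, Y=935024.3356, Z=6092734.0898
→ Helmert 7p (PV): X=-1565233.5357, Y=935688.7966, Z=6093138.1678
→ Helmert 7p (PV): X=-1565390.5448, Y=936059.2195, Z=6093248.3166
→ Helmert 7p (PV): X=-1565923.4512, Y=936193.1293, Z=6093625.8171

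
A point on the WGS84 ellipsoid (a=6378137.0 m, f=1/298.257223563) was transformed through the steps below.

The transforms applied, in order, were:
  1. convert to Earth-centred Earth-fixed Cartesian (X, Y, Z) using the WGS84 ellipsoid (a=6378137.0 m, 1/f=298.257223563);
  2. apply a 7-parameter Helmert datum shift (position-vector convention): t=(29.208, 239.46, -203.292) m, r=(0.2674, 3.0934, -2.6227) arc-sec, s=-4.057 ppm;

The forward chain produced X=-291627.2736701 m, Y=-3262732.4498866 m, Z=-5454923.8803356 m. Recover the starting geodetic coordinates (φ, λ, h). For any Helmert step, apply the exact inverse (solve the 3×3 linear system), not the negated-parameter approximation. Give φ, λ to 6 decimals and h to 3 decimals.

φ=-59.181518°, λ=-95.105570°, h=488.823 m

start: X=-291627.2737, Y=-3262732.4499, Z=-5454923.8803 m
→ Helmert⁻¹: X=-291534.3692, Y=-3262995.9262, Z=-5454742.8603
→ geod (Bowring, a=6378137.000): φ=-59.18151800°, λ=-95.10557000°, h=488.8230 m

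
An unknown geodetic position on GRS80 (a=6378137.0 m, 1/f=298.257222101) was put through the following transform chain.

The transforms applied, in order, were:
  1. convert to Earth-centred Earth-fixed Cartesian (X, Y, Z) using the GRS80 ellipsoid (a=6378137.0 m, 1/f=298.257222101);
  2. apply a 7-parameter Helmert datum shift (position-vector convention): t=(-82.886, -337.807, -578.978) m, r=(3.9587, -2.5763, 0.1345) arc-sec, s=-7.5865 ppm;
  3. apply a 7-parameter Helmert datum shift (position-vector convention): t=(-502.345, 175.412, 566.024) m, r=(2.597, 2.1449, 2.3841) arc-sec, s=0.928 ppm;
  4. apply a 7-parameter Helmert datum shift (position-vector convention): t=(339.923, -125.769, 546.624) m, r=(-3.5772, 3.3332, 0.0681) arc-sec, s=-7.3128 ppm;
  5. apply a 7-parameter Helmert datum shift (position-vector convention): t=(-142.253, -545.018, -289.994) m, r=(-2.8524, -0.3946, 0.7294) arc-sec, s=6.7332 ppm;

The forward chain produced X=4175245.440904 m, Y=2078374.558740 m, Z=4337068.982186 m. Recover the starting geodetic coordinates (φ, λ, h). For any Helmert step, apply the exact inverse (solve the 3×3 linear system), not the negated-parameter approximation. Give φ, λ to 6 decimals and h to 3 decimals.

start: X=4175245.4409, Y=2078374.5587, Z=4337068.9822 m
→ Helmert⁻¹: X=4175375.2293, Y=2078830.8335, Z=4337350.5321
→ Helmert⁻¹: X=4174996.4399, Y=2078895.2127, Z=4336939.1434
→ Helmert⁻¹: X=4175473.8438, Y=2078724.2074, Z=4336386.3426
→ Helmert⁻¹: X=4175643.9328, Y=2079158.2998, Z=4336906.1645
→ geod (Bowring, a=6378137.000): φ=43.10676600°, λ=26.46987000°, h=1078.9820 m

φ=43.106766°, λ=26.469870°, h=1078.982 m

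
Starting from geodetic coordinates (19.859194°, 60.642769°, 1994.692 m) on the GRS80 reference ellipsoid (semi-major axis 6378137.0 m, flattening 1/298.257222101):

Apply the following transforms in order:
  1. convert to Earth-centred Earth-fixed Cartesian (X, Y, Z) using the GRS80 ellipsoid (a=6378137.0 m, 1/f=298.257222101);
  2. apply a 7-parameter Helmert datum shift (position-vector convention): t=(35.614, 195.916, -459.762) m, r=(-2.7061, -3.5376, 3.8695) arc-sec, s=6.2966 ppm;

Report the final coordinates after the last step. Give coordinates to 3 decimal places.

start: φ=19.859194°, λ=60.642769°, h=1994.692 m
→ ECEF (a=6378137.000, f=1/298.257222101): X=2943003.1320, Y=5232117.2395, Z=2153720.2171
→ Helmert 7p (PV): X=2942922.1843, Y=5232429.5667, Z=2153255.8479

X=2942922.184 m, Y=5232429.567 m, Z=2153255.848 m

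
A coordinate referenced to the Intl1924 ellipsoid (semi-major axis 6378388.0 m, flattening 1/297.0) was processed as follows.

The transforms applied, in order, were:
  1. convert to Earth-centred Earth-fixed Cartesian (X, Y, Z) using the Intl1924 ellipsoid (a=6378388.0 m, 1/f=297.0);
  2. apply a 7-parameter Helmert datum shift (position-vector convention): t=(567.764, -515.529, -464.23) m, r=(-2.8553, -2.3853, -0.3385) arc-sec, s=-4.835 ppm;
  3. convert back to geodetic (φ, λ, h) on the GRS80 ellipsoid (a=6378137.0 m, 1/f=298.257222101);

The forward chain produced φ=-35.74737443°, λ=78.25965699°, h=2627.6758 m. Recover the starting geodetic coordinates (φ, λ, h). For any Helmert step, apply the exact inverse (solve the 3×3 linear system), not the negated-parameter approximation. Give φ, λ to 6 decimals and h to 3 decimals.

φ=-35.742067°, λ=78.267632°, h=2483.114 m

start: φ=-35.747374°, λ=78.259657°, h=2627.676 m
→ ECEF (a=6378137.000, f=1/298.257222101): X=1054936.7784, Y=5076095.1934, Z=-3707013.4053
→ Helmert⁻¹: X=1054322.9179, Y=5076688.3069, Z=-3706509.0130
→ geod (Bowring, a=6378388.000): φ=-35.74206700°, λ=78.26763200°, h=2483.1140 m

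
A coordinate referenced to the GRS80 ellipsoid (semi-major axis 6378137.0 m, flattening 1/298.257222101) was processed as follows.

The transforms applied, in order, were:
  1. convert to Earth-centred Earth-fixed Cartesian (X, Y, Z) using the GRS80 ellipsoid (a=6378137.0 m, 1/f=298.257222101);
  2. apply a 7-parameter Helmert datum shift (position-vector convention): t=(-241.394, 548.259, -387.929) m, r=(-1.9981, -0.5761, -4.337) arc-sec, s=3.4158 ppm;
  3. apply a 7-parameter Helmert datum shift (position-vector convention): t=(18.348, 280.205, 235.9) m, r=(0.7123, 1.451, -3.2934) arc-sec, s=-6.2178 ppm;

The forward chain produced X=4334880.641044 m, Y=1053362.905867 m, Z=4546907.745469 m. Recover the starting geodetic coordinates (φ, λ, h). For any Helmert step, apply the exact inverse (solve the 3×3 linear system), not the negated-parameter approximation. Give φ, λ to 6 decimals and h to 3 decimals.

start: X=4334880.6410, Y=1053362.9059, Z=4546907.7455 m
→ Helmert⁻¹: X=4334840.4460, Y=1053174.1639, Z=4546726.9731
→ Helmert⁻¹: X=4335057.5986, Y=1052669.4118, Z=4547097.4595
→ geod (Bowring, a=6378137.000): φ=45.73966800°, λ=13.64879300°, h=2789.0920 m

φ=45.739668°, λ=13.648793°, h=2789.092 m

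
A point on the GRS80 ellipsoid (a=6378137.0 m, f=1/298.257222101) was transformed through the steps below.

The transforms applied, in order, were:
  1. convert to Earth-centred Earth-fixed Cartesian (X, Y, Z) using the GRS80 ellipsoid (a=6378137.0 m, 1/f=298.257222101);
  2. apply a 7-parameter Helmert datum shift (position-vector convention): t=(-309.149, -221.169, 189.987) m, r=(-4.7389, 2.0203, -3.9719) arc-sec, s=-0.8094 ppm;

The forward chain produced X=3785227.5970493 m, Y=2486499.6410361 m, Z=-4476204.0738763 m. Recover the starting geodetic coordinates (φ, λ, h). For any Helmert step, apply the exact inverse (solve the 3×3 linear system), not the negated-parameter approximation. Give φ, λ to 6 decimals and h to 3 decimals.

φ=-44.854959°, λ=33.302816°, h=520.259 m

start: X=3785227.5970, Y=2486499.6410, Z=-4476204.0739 m
→ Helmert⁻¹: X=3785535.7656, Y=2486898.5606, Z=-4476303.4698
→ geod (Bowring, a=6378137.000): φ=-44.85495900°, λ=33.30281600°, h=520.2590 m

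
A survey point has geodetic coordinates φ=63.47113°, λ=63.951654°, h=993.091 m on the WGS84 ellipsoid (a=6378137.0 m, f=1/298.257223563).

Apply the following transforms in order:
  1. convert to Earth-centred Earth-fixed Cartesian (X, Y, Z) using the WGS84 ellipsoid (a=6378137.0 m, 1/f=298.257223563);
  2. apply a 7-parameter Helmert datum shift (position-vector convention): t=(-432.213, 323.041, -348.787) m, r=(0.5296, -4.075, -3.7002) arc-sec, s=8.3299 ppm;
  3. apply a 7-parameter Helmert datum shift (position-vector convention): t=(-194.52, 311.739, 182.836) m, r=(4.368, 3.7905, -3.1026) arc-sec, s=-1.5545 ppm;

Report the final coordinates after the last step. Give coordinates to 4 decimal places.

X=1254004.7390 m, Y=2567177.5651 m, Z=5684450.4308 m

start: φ=63.471130°, λ=63.951654°, h=993.091 m
→ ECEF (a=6378137.000, f=1/298.257223563): X=1254546.1607, Y=2566701.7327, Z=5684515.1761
→ Helmert 7p (PV): X=1254058.1375, Y=2567009.0530, Z=5684245.1160
→ Helmert 7p (PV): X=1254004.7390, Y=2567177.5651, Z=5684450.4308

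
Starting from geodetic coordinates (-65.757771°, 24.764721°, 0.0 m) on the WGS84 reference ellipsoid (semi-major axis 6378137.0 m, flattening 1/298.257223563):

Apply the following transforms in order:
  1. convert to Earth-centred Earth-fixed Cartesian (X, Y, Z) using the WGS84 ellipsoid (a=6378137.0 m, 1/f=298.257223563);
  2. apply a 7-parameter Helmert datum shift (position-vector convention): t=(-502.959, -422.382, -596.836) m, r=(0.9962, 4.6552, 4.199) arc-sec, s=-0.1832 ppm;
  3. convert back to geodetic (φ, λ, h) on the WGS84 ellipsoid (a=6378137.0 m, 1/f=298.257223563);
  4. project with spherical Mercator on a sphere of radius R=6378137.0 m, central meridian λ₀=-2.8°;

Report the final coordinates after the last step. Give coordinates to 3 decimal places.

start: φ=-65.757771°, λ=24.764721°, h=0.000 m
→ ECEF (a=6378137.000, f=1/298.257223563): X=2384638.4015, Y=1100076.3457, Z=-5792909.5134
→ Helmert 7p (PV): X=2383981.8706, Y=1099730.2851, Z=-5793553.7941
→ geod (Bowring, a=6378137.000): φ=-65.76620352°, λ=24.76386510°, h=283.2373 m
→ merc (R=6378137.0, λ₀=-2.8°): E=3068395.4272, N=-9813149.5549

E=3068395.427 m, N=-9813149.555 m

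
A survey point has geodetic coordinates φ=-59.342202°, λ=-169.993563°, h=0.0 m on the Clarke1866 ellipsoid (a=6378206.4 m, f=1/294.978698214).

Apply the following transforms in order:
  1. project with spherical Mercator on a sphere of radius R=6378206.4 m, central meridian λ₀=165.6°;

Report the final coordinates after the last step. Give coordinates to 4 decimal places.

start: φ=-59.342202°, λ=-169.993563°, h=0.000 m
→ merc (R=6378206.4, λ₀=165.6°): E=2716941.7014, N=-8254810.1832

E=2716941.7014 m, N=-8254810.1832 m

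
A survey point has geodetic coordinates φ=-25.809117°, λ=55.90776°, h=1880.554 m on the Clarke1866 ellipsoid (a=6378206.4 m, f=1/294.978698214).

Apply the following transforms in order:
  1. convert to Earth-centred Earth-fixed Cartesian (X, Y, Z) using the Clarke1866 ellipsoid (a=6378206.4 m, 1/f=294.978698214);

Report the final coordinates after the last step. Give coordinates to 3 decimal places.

X=3221547.944 m, Y=4759594.859 m, Z=-2760701.339 m

start: φ=-25.809117°, λ=55.907760°, h=1880.554 m
→ ECEF (a=6378206.400, f=1/294.978698214): X=3221547.9437, Y=4759594.8589, Z=-2760701.3390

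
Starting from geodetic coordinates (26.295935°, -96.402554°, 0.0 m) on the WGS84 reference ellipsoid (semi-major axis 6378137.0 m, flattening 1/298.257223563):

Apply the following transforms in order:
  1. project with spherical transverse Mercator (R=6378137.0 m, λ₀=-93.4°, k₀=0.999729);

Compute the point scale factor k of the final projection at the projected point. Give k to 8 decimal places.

1.00083315

start: φ=26.295935°, λ=-96.402554°, h=0.000 m
→ into tm (λ₀=-93.4°): φ=26.29593500°, λ−λ₀=-3.00255400°
scale k = 1.00083315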